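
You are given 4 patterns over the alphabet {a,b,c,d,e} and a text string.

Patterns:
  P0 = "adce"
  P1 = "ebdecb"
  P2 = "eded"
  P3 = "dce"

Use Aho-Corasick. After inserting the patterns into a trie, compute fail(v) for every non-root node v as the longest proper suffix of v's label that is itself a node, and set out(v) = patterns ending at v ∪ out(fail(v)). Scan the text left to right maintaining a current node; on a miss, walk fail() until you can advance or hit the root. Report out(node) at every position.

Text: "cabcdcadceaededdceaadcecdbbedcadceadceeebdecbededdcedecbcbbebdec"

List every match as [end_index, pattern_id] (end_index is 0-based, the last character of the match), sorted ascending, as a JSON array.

Build automaton:
Trie (insert patterns):
  n0 'ε': a→1 d→14 e→5
  n1 'a': d→2
  n2 'ad': c→3
  n3 'adc': e→4
  n4 'adce': ·  [P0 ends]
  n5 'e': b→6 d→11
  n6 'eb': d→7
  n7 'ebd': e→8
  n8 'ebde': c→9
  n9 'ebdec': b→10
  n10 'ebdecb': ·  [P1 ends]
  n11 'ed': e→12
  n12 'ede': d→13
  n13 'eded': ·  [P2 ends]
  n14 'd': c→15
  n15 'dc': e→16
  n16 'dce': ·  [P3 ends]

Failure links (BFS by depth):
  fail(1) 'a': from fail(0)=0 chase 'a': 0 ⇒ 0;  out=∅∪out(0)=∅
  fail(5) 'e': from fail(0)=0 chase 'e': 0 ⇒ 0;  out=∅∪out(0)=∅
  fail(14) 'd': from fail(0)=0 chase 'd': 0 ⇒ 0;  out=∅∪out(0)=∅
  fail(2) 'ad': from fail(1)=0 chase 'd': 0 ⇒ 14;  out=∅∪out(14)=∅
  fail(6) 'eb': from fail(5)=0 chase 'b': 0 ⇒ 0;  out=∅∪out(0)=∅
  fail(11) 'ed': from fail(5)=0 chase 'd': 0 ⇒ 14;  out=∅∪out(14)=∅
  fail(15) 'dc': from fail(14)=0 chase 'c': 0 ⇒ 0;  out=∅∪out(0)=∅
  fail(3) 'adc': from fail(2)=14 chase 'c': 14 ⇒ 15;  out=∅∪out(15)=∅
  fail(7) 'ebd': from fail(6)=0 chase 'd': 0 ⇒ 14;  out=∅∪out(14)=∅
  fail(12) 'ede': from fail(11)=14 chase 'e': 14→0 ⇒ 5;  out=∅∪out(5)=∅
  fail(16) 'dce': from fail(15)=0 chase 'e': 0 ⇒ 5;  out={3}∪out(5)={3}
  fail(4) 'adce': from fail(3)=15 chase 'e': 15 ⇒ 16;  out={0}∪out(16)={0,3}
  fail(8) 'ebde': from fail(7)=14 chase 'e': 14→0 ⇒ 5;  out=∅∪out(5)=∅
  fail(13) 'eded': from fail(12)=5 chase 'd': 5 ⇒ 11;  out={2}∪out(11)={2}
  fail(9) 'ebdec': from fail(8)=5 chase 'c': 5→0 ⇒ 0;  out=∅∪out(0)=∅
  fail(10) 'ebdecb': from fail(9)=0 chase 'b': 0 ⇒ 0;  out={1}∪out(0)={1}

Scan:
pos 0 'c': at 0
pos 1 'a': at 1
pos 2 'b': at 0 (fail-walked)
pos 3 'c': at 0
pos 4 'd': at 14
pos 5 'c': at 15
pos 6 'a': at 1 (fail-walked)
pos 7 'd': at 2
pos 8 'c': at 3
pos 9 'e': at 4  ** P0@[6:9],P3@[7:9]
pos 10 'a': at 1 (fail-walked)
pos 11 'e': at 5 (fail-walked)
pos 12 'd': at 11
pos 13 'e': at 12
pos 14 'd': at 13  ** P2@[11:14]
pos 15 'd': at 14 (fail-walked)
pos 16 'c': at 15
pos 17 'e': at 16  ** P3@[15:17]
pos 18 'a': at 1 (fail-walked)
pos 19 'a': at 1 (fail-walked)
pos 20 'd': at 2
pos 21 'c': at 3
pos 22 'e': at 4  ** P0@[19:22],P3@[20:22]
pos 23 'c': at 0 (fail-walked)
pos 24 'd': at 14
pos 25 'b': at 0 (fail-walked)
pos 26 'b': at 0
pos 27 'e': at 5
pos 28 'd': at 11
pos 29 'c': at 15 (fail-walked)
pos 30 'a': at 1 (fail-walked)
pos 31 'd': at 2
pos 32 'c': at 3
pos 33 'e': at 4  ** P0@[30:33],P3@[31:33]
pos 34 'a': at 1 (fail-walked)
pos 35 'd': at 2
pos 36 'c': at 3
pos 37 'e': at 4  ** P0@[34:37],P3@[35:37]
pos 38 'e': at 5 (fail-walked)
pos 39 'e': at 5 (fail-walked)
pos 40 'b': at 6
pos 41 'd': at 7
pos 42 'e': at 8
pos 43 'c': at 9
pos 44 'b': at 10  ** P1@[39:44]
pos 45 'e': at 5 (fail-walked)
pos 46 'd': at 11
pos 47 'e': at 12
pos 48 'd': at 13  ** P2@[45:48]
pos 49 'd': at 14 (fail-walked)
pos 50 'c': at 15
pos 51 'e': at 16  ** P3@[49:51]
pos 52 'd': at 11 (fail-walked)
pos 53 'e': at 12
pos 54 'c': at 0 (fail-walked)
pos 55 'b': at 0
pos 56 'c': at 0
pos 57 'b': at 0
pos 58 'b': at 0
pos 59 'e': at 5
pos 60 'b': at 6
pos 61 'd': at 7
pos 62 'e': at 8
pos 63 'c': at 9

All matches (sorted): [[9,0],[9,3],[14,2],[17,3],[22,0],[22,3],[33,0],[33,3],[37,0],[37,3],[44,1],[48,2],[51,3]]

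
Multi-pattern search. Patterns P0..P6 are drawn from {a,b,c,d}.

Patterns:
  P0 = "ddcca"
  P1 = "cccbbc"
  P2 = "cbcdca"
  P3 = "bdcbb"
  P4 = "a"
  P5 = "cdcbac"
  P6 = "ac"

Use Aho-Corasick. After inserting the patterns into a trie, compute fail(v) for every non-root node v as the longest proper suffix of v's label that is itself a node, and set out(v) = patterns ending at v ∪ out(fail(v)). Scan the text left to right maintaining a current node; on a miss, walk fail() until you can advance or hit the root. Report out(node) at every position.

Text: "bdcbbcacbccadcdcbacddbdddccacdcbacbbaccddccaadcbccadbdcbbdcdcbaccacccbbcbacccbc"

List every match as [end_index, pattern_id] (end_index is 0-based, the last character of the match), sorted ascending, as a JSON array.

Build automaton:
Trie (insert patterns):
  0='ε' goto a→22 b→17 c→6 d→1
  1='d' goto d→2
  2='dd' goto c→3
  3='ddc' goto c→4
  4='ddcc' goto a→5
  5='ddcca' goto ·  [P0 ends]
  6='c' goto b→12 c→7 d→23
  7='cc' goto c→8
  8='ccc' goto b→9
  9='cccb' goto b→10
  10='cccbb' goto c→11
  11='cccbbc' goto ·  [P1 ends]
  12='cb' goto c→13
  13='cbc' goto d→14
  14='cbcd' goto c→15
  15='cbcdc' goto a→16
  16='cbcdca' goto ·  [P2 ends]
  17='b' goto d→18
  18='bd' goto c→19
  19='bdc' goto b→20
  20='bdcb' goto b→21
  21='bdcbb' goto ·  [P3 ends]
  22='a' goto c→28  [P4 ends]
  23='cd' goto c→24
  24='cdc' goto b→25
  25='cdcb' goto a→26
  26='cdcba' goto c→27
  27='cdcbac' goto ·  [P5 ends]
  28='ac' goto ·  [P6 ends]

BFS fail/out derivation:
  n1('d'): parent n0 fail=0; on 'd' 0 → fail=0;  out ∅∪∅=∅
  n6('c'): parent n0 fail=0; on 'c' 0 → fail=0;  out ∅∪∅=∅
  n17('b'): parent n0 fail=0; on 'b' 0 → fail=0;  out ∅∪∅=∅
  n22('a'): parent n0 fail=0; on 'a' 0 → fail=0;  out {4}∪∅={4}
  n2('dd'): parent n1 fail=0; on 'd' 0 → fail=1;  out ∅∪∅=∅
  n7('cc'): parent n6 fail=0; on 'c' 0 → fail=6;  out ∅∪∅=∅
  n12('cb'): parent n6 fail=0; on 'b' 0 → fail=17;  out ∅∪∅=∅
  n18('bd'): parent n17 fail=0; on 'd' 0 → fail=1;  out ∅∪∅=∅
  n23('cd'): parent n6 fail=0; on 'd' 0 → fail=1;  out ∅∪∅=∅
  n28('ac'): parent n22 fail=0; on 'c' 0 → fail=6;  out {6}∪∅={6}
  n3('ddc'): parent n2 fail=1; on 'c' 1→0 → fail=6;  out ∅∪∅=∅
  n8('ccc'): parent n7 fail=6; on 'c' 6 → fail=7;  out ∅∪∅=∅
  n13('cbc'): parent n12 fail=17; on 'c' 17→0 → fail=6;  out ∅∪∅=∅
  n19('bdc'): parent n18 fail=1; on 'c' 1→0 → fail=6;  out ∅∪∅=∅
  n24('cdc'): parent n23 fail=1; on 'c' 1→0 → fail=6;  out ∅∪∅=∅
  n4('ddcc'): parent n3 fail=6; on 'c' 6 → fail=7;  out ∅∪∅=∅
  n9('cccb'): parent n8 fail=7; on 'b' 7→6 → fail=12;  out ∅∪∅=∅
  n14('cbcd'): parent n13 fail=6; on 'd' 6 → fail=23;  out ∅∪∅=∅
  n20('bdcb'): parent n19 fail=6; on 'b' 6 → fail=12;  out ∅∪∅=∅
  n25('cdcb'): parent n24 fail=6; on 'b' 6 → fail=12;  out ∅∪∅=∅
  n5('ddcca'): parent n4 fail=7; on 'a' 7→6→0 → fail=22;  out {0}∪{4}={0,4}
  n10('cccbb'): parent n9 fail=12; on 'b' 12→17→0 → fail=17;  out ∅∪∅=∅
  n15('cbcdc'): parent n14 fail=23; on 'c' 23 → fail=24;  out ∅∪∅=∅
  n21('bdcbb'): parent n20 fail=12; on 'b' 12→17→0 → fail=17;  out {3}∪∅={3}
  n26('cdcba'): parent n25 fail=12; on 'a' 12→17→0 → fail=22;  out ∅∪{4}={4}
  n11('cccbbc'): parent n10 fail=17; on 'c' 17→0 → fail=6;  out {1}∪∅={1}
  n16('cbcdca'): parent n15 fail=24; on 'a' 24→6→0 → fail=22;  out {2}∪{4}={2,4}
  n27('cdcbac'): parent n26 fail=22; on 'c' 22 → fail=28;  out {5}∪{6}={5,6}

Text stream:
[0] read 'b'  n0⇒n17
[1] read 'd'  n17⇒n18
[2] read 'c'  n18⇒n19
[3] read 'b'  n19⇒n20
[4] read 'b'  n20⇒n21  → match P3@[0:4]
[5] read 'c'  n21⇒n6 ·f
[6] read 'a'  n6⇒n22 ·f  → match P4@[6:6]
[7] read 'c'  n22⇒n28  → match P6@[6:7]
[8] read 'b'  n28⇒n12 ·f
[9] read 'c'  n12⇒n13
[10] read 'c'  n13⇒n7 ·f
[11] read 'a'  n7⇒n22 ·f  → match P4@[11:11]
[12] read 'd'  n22⇒n1 ·f
[13] read 'c'  n1⇒n6 ·f
[14] read 'd'  n6⇒n23
[15] read 'c'  n23⇒n24
[16] read 'b'  n24⇒n25
[17] read 'a'  n25⇒n26  → match P4@[17:17]
[18] read 'c'  n26⇒n27  → match P5@[13:18],P6@[17:18]
[19] read 'd'  n27⇒n23 ·f
[20] read 'd'  n23⇒n2 ·f
[21] read 'b'  n2⇒n17 ·f
[22] read 'd'  n17⇒n18
[23] read 'd'  n18⇒n2 ·f
[24] read 'd'  n2⇒n2 ·f
[25] read 'c'  n2⇒n3
[26] read 'c'  n3⇒n4
[27] read 'a'  n4⇒n5  → match P0@[23:27],P4@[27:27]
[28] read 'c'  n5⇒n28 ·f  → match P6@[27:28]
[29] read 'd'  n28⇒n23 ·f
[30] read 'c'  n23⇒n24
[31] read 'b'  n24⇒n25
[32] read 'a'  n25⇒n26  → match P4@[32:32]
[33] read 'c'  n26⇒n27  → match P5@[28:33],P6@[32:33]
[34] read 'b'  n27⇒n12 ·f
[35] read 'b'  n12⇒n17 ·f
[36] read 'a'  n17⇒n22 ·f  → match P4@[36:36]
[37] read 'c'  n22⇒n28  → match P6@[36:37]
[38] read 'c'  n28⇒n7 ·f
[39] read 'd'  n7⇒n23 ·f
[40] read 'd'  n23⇒n2 ·f
[41] read 'c'  n2⇒n3
[42] read 'c'  n3⇒n4
[43] read 'a'  n4⇒n5  → match P0@[39:43],P4@[43:43]
[44] read 'a'  n5⇒n22 ·f  → match P4@[44:44]
[45] read 'd'  n22⇒n1 ·f
[46] read 'c'  n1⇒n6 ·f
[47] read 'b'  n6⇒n12
[48] read 'c'  n12⇒n13
[49] read 'c'  n13⇒n7 ·f
[50] read 'a'  n7⇒n22 ·f  → match P4@[50:50]
[51] read 'd'  n22⇒n1 ·f
[52] read 'b'  n1⇒n17 ·f
[53] read 'd'  n17⇒n18
[54] read 'c'  n18⇒n19
[55] read 'b'  n19⇒n20
[56] read 'b'  n20⇒n21  → match P3@[52:56]
[57] read 'd'  n21⇒n18 ·f
[58] read 'c'  n18⇒n19
[59] read 'd'  n19⇒n23 ·f
[60] read 'c'  n23⇒n24
[61] read 'b'  n24⇒n25
[62] read 'a'  n25⇒n26  → match P4@[62:62]
[63] read 'c'  n26⇒n27  → match P5@[58:63],P6@[62:63]
[64] read 'c'  n27⇒n7 ·f
[65] read 'a'  n7⇒n22 ·f  → match P4@[65:65]
[66] read 'c'  n22⇒n28  → match P6@[65:66]
[67] read 'c'  n28⇒n7 ·f
[68] read 'c'  n7⇒n8
[69] read 'b'  n8⇒n9
[70] read 'b'  n9⇒n10
[71] read 'c'  n10⇒n11  → match P1@[66:71]
[72] read 'b'  n11⇒n12 ·f
[73] read 'a'  n12⇒n22 ·f  → match P4@[73:73]
[74] read 'c'  n22⇒n28  → match P6@[73:74]
[75] read 'c'  n28⇒n7 ·f
[76] read 'c'  n7⇒n8
[77] read 'b'  n8⇒n9
[78] read 'c'  n9⇒n13 ·f

Result: [[4,3],[6,4],[7,6],[11,4],[17,4],[18,5],[18,6],[27,0],[27,4],[28,6],[32,4],[33,5],[33,6],[36,4],[37,6],[43,0],[43,4],[44,4],[50,4],[56,3],[62,4],[63,5],[63,6],[65,4],[66,6],[71,1],[73,4],[74,6]]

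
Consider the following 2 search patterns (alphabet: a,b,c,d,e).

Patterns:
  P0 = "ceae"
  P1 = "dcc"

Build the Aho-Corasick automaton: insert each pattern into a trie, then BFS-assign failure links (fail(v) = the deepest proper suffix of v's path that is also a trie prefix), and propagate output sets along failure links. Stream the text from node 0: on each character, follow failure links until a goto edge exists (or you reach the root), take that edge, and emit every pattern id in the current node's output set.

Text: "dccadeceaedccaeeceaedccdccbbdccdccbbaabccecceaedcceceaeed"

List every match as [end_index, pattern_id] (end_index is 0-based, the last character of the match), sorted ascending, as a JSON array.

Build automaton:
Trie nodes:
  0='ε' goto c→1 d→5
  1='c' goto e→2
  2='ce' goto a→3
  3='cea' goto e→4
  4='ceae' goto ·  ←P0
  5='d' goto c→6
  6='dc' goto c→7
  7='dcc' goto ·  ←P1

Failure links (BFS by depth):
  fail(1) 'c': from fail(0)=0 chase 'c': 0 ⇒ 0;  out=∅∪out(0)=∅
  fail(5) 'd': from fail(0)=0 chase 'd': 0 ⇒ 0;  out=∅∪out(0)=∅
  fail(2) 'ce': from fail(1)=0 chase 'e': 0 ⇒ 0;  out=∅∪out(0)=∅
  fail(6) 'dc': from fail(5)=0 chase 'c': 0 ⇒ 1;  out=∅∪out(1)=∅
  fail(3) 'cea': from fail(2)=0 chase 'a': 0 ⇒ 0;  out=∅∪out(0)=∅
  fail(7) 'dcc': from fail(6)=1 chase 'c': 1→0 ⇒ 1;  out={1}∪out(1)={1}
  fail(4) 'ceae': from fail(3)=0 chase 'e': 0 ⇒ 0;  out={0}∪out(0)={0}

Scan:
i=0 'd': node 0→5
i=1 'c': node 5→6
i=2 'c': node 6→7  ** P1@[0:2]
i=3 'a': node 7→0 ·f
i=4 'd': node 0→5
i=5 'e': node 5→0 ·f
i=6 'c': node 0→1
i=7 'e': node 1→2
i=8 'a': node 2→3
i=9 'e': node 3→4  ** P0@[6:9]
i=10 'd': node 4→5 ·f
i=11 'c': node 5→6
i=12 'c': node 6→7  ** P1@[10:12]
i=13 'a': node 7→0 ·f
i=14 'e': node 0→0
i=15 'e': node 0→0
i=16 'c': node 0→1
i=17 'e': node 1→2
i=18 'a': node 2→3
i=19 'e': node 3→4  ** P0@[16:19]
i=20 'd': node 4→5 ·f
i=21 'c': node 5→6
i=22 'c': node 6→7  ** P1@[20:22]
i=23 'd': node 7→5 ·f
i=24 'c': node 5→6
i=25 'c': node 6→7  ** P1@[23:25]
i=26 'b': node 7→0 ·f
i=27 'b': node 0→0
i=28 'd': node 0→5
i=29 'c': node 5→6
i=30 'c': node 6→7  ** P1@[28:30]
i=31 'd': node 7→5 ·f
i=32 'c': node 5→6
i=33 'c': node 6→7  ** P1@[31:33]
i=34 'b': node 7→0 ·f
i=35 'b': node 0→0
i=36 'a': node 0→0
i=37 'a': node 0→0
i=38 'b': node 0→0
i=39 'c': node 0→1
i=40 'c': node 1→1 ·f
i=41 'e': node 1→2
i=42 'c': node 2→1 ·f
i=43 'c': node 1→1 ·f
i=44 'e': node 1→2
i=45 'a': node 2→3
i=46 'e': node 3→4  ** P0@[43:46]
i=47 'd': node 4→5 ·f
i=48 'c': node 5→6
i=49 'c': node 6→7  ** P1@[47:49]
i=50 'e': node 7→2 ·f
i=51 'c': node 2→1 ·f
i=52 'e': node 1→2
i=53 'a': node 2→3
i=54 'e': node 3→4  ** P0@[51:54]
i=55 'e': node 4→0 ·f
i=56 'd': node 0→5

Matches: [[2,1],[9,0],[12,1],[19,0],[22,1],[25,1],[30,1],[33,1],[46,0],[49,1],[54,0]]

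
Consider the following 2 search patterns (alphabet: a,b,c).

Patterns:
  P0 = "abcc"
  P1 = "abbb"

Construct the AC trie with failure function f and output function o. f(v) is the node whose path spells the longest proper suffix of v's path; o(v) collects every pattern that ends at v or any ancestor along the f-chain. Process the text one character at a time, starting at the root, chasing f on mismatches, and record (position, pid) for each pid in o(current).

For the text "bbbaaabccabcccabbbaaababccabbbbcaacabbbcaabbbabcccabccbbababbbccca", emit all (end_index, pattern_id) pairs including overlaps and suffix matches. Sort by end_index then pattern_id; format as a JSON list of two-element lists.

Construct AC machine:
Trie (insert patterns):
  0='ε' goto a→1
  1='a' goto b→2
  2='ab' goto b→5 c→3
  3='abc' goto c→4
  4='abcc' goto ·  [P0 ends]
  5='abb' goto b→6
  6='abbb' goto ·  [P1 ends]

BFS fail/out derivation:
  n1('a'): parent n0 fail=0; on 'a' 0 → fail=0;  out ∅∪∅=∅
  n2('ab'): parent n1 fail=0; on 'b' 0 → fail=0;  out ∅∪∅=∅
  n3('abc'): parent n2 fail=0; on 'c' 0 → fail=0;  out ∅∪∅=∅
  n5('abb'): parent n2 fail=0; on 'b' 0 → fail=0;  out ∅∪∅=∅
  n4('abcc'): parent n3 fail=0; on 'c' 0 → fail=0;  out {0}∪∅={0}
  n6('abbb'): parent n5 fail=0; on 'b' 0 → fail=0;  out {1}∪∅={1}

Scan:
i=0 'b': node 0→0
i=1 'b': node 0→0
i=2 'b': node 0→0
i=3 'a': node 0→1
i=4 'a': node 1→1 ·f
i=5 'a': node 1→1 ·f
i=6 'b': node 1→2
i=7 'c': node 2→3
i=8 'c': node 3→4  ** P0@[5:8]
i=9 'a': node 4→1 ·f
i=10 'b': node 1→2
i=11 'c': node 2→3
i=12 'c': node 3→4  ** P0@[9:12]
i=13 'c': node 4→0 ·f
i=14 'a': node 0→1
i=15 'b': node 1→2
i=16 'b': node 2→5
i=17 'b': node 5→6  ** P1@[14:17]
i=18 'a': node 6→1 ·f
i=19 'a': node 1→1 ·f
i=20 'a': node 1→1 ·f
i=21 'b': node 1→2
i=22 'a': node 2→1 ·f
i=23 'b': node 1→2
i=24 'c': node 2→3
i=25 'c': node 3→4  ** P0@[22:25]
i=26 'a': node 4→1 ·f
i=27 'b': node 1→2
i=28 'b': node 2→5
i=29 'b': node 5→6  ** P1@[26:29]
i=30 'b': node 6→0 ·f
i=31 'c': node 0→0
i=32 'a': node 0→1
i=33 'a': node 1→1 ·f
i=34 'c': node 1→0 ·f
i=35 'a': node 0→1
i=36 'b': node 1→2
i=37 'b': node 2→5
i=38 'b': node 5→6  ** P1@[35:38]
i=39 'c': node 6→0 ·f
i=40 'a': node 0→1
i=41 'a': node 1→1 ·f
i=42 'b': node 1→2
i=43 'b': node 2→5
i=44 'b': node 5→6  ** P1@[41:44]
i=45 'a': node 6→1 ·f
i=46 'b': node 1→2
i=47 'c': node 2→3
i=48 'c': node 3→4  ** P0@[45:48]
i=49 'c': node 4→0 ·f
i=50 'a': node 0→1
i=51 'b': node 1→2
i=52 'c': node 2→3
i=53 'c': node 3→4  ** P0@[50:53]
i=54 'b': node 4→0 ·f
i=55 'b': node 0→0
i=56 'a': node 0→1
i=57 'b': node 1→2
i=58 'a': node 2→1 ·f
i=59 'b': node 1→2
i=60 'b': node 2→5
i=61 'b': node 5→6  ** P1@[58:61]
i=62 'c': node 6→0 ·f
i=63 'c': node 0→0
i=64 'c': node 0→0
i=65 'a': node 0→1

All matches (sorted): [[8,0],[12,0],[17,1],[25,0],[29,1],[38,1],[44,1],[48,0],[53,0],[61,1]]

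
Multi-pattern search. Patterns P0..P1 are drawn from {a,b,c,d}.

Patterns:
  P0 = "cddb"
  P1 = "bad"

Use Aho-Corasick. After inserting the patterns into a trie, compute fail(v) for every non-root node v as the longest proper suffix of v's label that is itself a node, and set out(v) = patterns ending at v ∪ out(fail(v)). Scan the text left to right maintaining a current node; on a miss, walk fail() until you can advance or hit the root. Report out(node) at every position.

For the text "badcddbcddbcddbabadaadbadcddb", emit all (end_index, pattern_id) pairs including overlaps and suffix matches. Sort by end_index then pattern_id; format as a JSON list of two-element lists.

Construct AC machine:
Trie (insert patterns):
  n0 'ε': b→5 c→1
  n1 'c': d→2
  n2 'cd': d→3
  n3 'cdd': b→4
  n4 'cddb': ·  [P0 ends]
  n5 'b': a→6
  n6 'ba': d→7
  n7 'bad': ·  [P1 ends]

Failure links (BFS by depth):
  fail(1) 'c': from fail(0)=0 chase 'c': 0 ⇒ 0;  out=∅∪out(0)=∅
  fail(5) 'b': from fail(0)=0 chase 'b': 0 ⇒ 0;  out=∅∪out(0)=∅
  fail(2) 'cd': from fail(1)=0 chase 'd': 0 ⇒ 0;  out=∅∪out(0)=∅
  fail(6) 'ba': from fail(5)=0 chase 'a': 0 ⇒ 0;  out=∅∪out(0)=∅
  fail(3) 'cdd': from fail(2)=0 chase 'd': 0 ⇒ 0;  out=∅∪out(0)=∅
  fail(7) 'bad': from fail(6)=0 chase 'd': 0 ⇒ 0;  out={1}∪out(0)={1}
  fail(4) 'cddb': from fail(3)=0 chase 'b': 0 ⇒ 5;  out={0}∪out(5)={0}

Scan:
pos 0 'b': at 5
pos 1 'a': at 6
pos 2 'd': at 7  emit P1@[0:2]
pos 3 'c': at 1 (fail-walked)
pos 4 'd': at 2
pos 5 'd': at 3
pos 6 'b': at 4  emit P0@[3:6]
pos 7 'c': at 1 (fail-walked)
pos 8 'd': at 2
pos 9 'd': at 3
pos 10 'b': at 4  emit P0@[7:10]
pos 11 'c': at 1 (fail-walked)
pos 12 'd': at 2
pos 13 'd': at 3
pos 14 'b': at 4  emit P0@[11:14]
pos 15 'a': at 6 (fail-walked)
pos 16 'b': at 5 (fail-walked)
pos 17 'a': at 6
pos 18 'd': at 7  emit P1@[16:18]
pos 19 'a': at 0 (fail-walked)
pos 20 'a': at 0
pos 21 'd': at 0
pos 22 'b': at 5
pos 23 'a': at 6
pos 24 'd': at 7  emit P1@[22:24]
pos 25 'c': at 1 (fail-walked)
pos 26 'd': at 2
pos 27 'd': at 3
pos 28 'b': at 4  emit P0@[25:28]

Matches: [[2,1],[6,0],[10,0],[14,0],[18,1],[24,1],[28,0]]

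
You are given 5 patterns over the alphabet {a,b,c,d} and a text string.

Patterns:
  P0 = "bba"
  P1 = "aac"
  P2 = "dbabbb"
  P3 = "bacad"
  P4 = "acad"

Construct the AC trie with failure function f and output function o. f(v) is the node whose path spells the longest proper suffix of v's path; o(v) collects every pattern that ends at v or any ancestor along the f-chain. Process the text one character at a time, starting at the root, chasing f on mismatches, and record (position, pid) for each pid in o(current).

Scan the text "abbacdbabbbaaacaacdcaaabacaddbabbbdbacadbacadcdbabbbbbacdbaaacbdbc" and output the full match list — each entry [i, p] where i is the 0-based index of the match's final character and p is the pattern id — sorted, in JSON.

Build automaton:
Trie (insert patterns):
  n0 'ε': a→4 b→1 d→7
  n1 'b': a→13 b→2
  n2 'bb': a→3
  n3 'bba': ·  [P0 ends]
  n4 'a': a→5 c→17
  n5 'aa': c→6
  n6 'aac': ·  [P1 ends]
  n7 'd': b→8
  n8 'db': a→9
  n9 'dba': b→10
  n10 'dbab': b→11
  n11 'dbabb': b→12
  n12 'dbabbb': ·  [P2 ends]
  n13 'ba': c→14
  n14 'bac': a→15
  n15 'baca': d→16
  n16 'bacad': ·  [P3 ends]
  n17 'ac': a→18
  n18 'aca': d→19
  n19 'acad': ·  [P4 ends]

BFS fail/out derivation:
  n1('b'): parent n0 fail=0; on 'b' 0 → fail=0;  out ∅∪∅=∅
  n4('a'): parent n0 fail=0; on 'a' 0 → fail=0;  out ∅∪∅=∅
  n7('d'): parent n0 fail=0; on 'd' 0 → fail=0;  out ∅∪∅=∅
  n2('bb'): parent n1 fail=0; on 'b' 0 → fail=1;  out ∅∪∅=∅
  n5('aa'): parent n4 fail=0; on 'a' 0 → fail=4;  out ∅∪∅=∅
  n8('db'): parent n7 fail=0; on 'b' 0 → fail=1;  out ∅∪∅=∅
  n13('ba'): parent n1 fail=0; on 'a' 0 → fail=4;  out ∅∪∅=∅
  n17('ac'): parent n4 fail=0; on 'c' 0 → fail=0;  out ∅∪∅=∅
  n3('bba'): parent n2 fail=1; on 'a' 1 → fail=13;  out {0}∪∅={0}
  n6('aac'): parent n5 fail=4; on 'c' 4 → fail=17;  out {1}∪∅={1}
  n9('dba'): parent n8 fail=1; on 'a' 1 → fail=13;  out ∅∪∅=∅
  n14('bac'): parent n13 fail=4; on 'c' 4 → fail=17;  out ∅∪∅=∅
  n18('aca'): parent n17 fail=0; on 'a' 0 → fail=4;  out ∅∪∅=∅
  n10('dbab'): parent n9 fail=13; on 'b' 13→4→0 → fail=1;  out ∅∪∅=∅
  n15('baca'): parent n14 fail=17; on 'a' 17 → fail=18;  out ∅∪∅=∅
  n19('acad'): parent n18 fail=4; on 'd' 4→0 → fail=7;  out {4}∪∅={4}
  n11('dbabb'): parent n10 fail=1; on 'b' 1 → fail=2;  out ∅∪∅=∅
  n16('bacad'): parent n15 fail=18; on 'd' 18 → fail=19;  out {3}∪{4}={3,4}
  n12('dbabbb'): parent n11 fail=2; on 'b' 2→1 → fail=2;  out {2}∪∅={2}

Scan:
[0] read 'a'  n0⇒n4
[1] read 'b'  n4⇒n1 ·f
[2] read 'b'  n1⇒n2
[3] read 'a'  n2⇒n3  → match P0@[1:3]
[4] read 'c'  n3⇒n14 ·f
[5] read 'd'  n14⇒n7 ·f
[6] read 'b'  n7⇒n8
[7] read 'a'  n8⇒n9
[8] read 'b'  n9⇒n10
[9] read 'b'  n10⇒n11
[10] read 'b'  n11⇒n12  → match P2@[5:10]
[11] read 'a'  n12⇒n3 ·f  → match P0@[9:11]
[12] read 'a'  n3⇒n5 ·f
[13] read 'a'  n5⇒n5 ·f
[14] read 'c'  n5⇒n6  → match P1@[12:14]
[15] read 'a'  n6⇒n18 ·f
[16] read 'a'  n18⇒n5 ·f
[17] read 'c'  n5⇒n6  → match P1@[15:17]
[18] read 'd'  n6⇒n7 ·f
[19] read 'c'  n7⇒n0 ·f
[20] read 'a'  n0⇒n4
[21] read 'a'  n4⇒n5
[22] read 'a'  n5⇒n5 ·f
[23] read 'b'  n5⇒n1 ·f
[24] read 'a'  n1⇒n13
[25] read 'c'  n13⇒n14
[26] read 'a'  n14⇒n15
[27] read 'd'  n15⇒n16  → match P3@[23:27],P4@[24:27]
[28] read 'd'  n16⇒n7 ·f
[29] read 'b'  n7⇒n8
[30] read 'a'  n8⇒n9
[31] read 'b'  n9⇒n10
[32] read 'b'  n10⇒n11
[33] read 'b'  n11⇒n12  → match P2@[28:33]
[34] read 'd'  n12⇒n7 ·f
[35] read 'b'  n7⇒n8
[36] read 'a'  n8⇒n9
[37] read 'c'  n9⇒n14 ·f
[38] read 'a'  n14⇒n15
[39] read 'd'  n15⇒n16  → match P3@[35:39],P4@[36:39]
[40] read 'b'  n16⇒n8 ·f
[41] read 'a'  n8⇒n9
[42] read 'c'  n9⇒n14 ·f
[43] read 'a'  n14⇒n15
[44] read 'd'  n15⇒n16  → match P3@[40:44],P4@[41:44]
[45] read 'c'  n16⇒n0 ·f
[46] read 'd'  n0⇒n7
[47] read 'b'  n7⇒n8
[48] read 'a'  n8⇒n9
[49] read 'b'  n9⇒n10
[50] read 'b'  n10⇒n11
[51] read 'b'  n11⇒n12  → match P2@[46:51]
[52] read 'b'  n12⇒n2 ·f
[53] read 'b'  n2⇒n2 ·f
[54] read 'a'  n2⇒n3  → match P0@[52:54]
[55] read 'c'  n3⇒n14 ·f
[56] read 'd'  n14⇒n7 ·f
[57] read 'b'  n7⇒n8
[58] read 'a'  n8⇒n9
[59] read 'a'  n9⇒n5 ·f
[60] read 'a'  n5⇒n5 ·f
[61] read 'c'  n5⇒n6  → match P1@[59:61]
[62] read 'b'  n6⇒n1 ·f
[63] read 'd'  n1⇒n7 ·f
[64] read 'b'  n7⇒n8
[65] read 'c'  n8⇒n0 ·f

All matches (sorted): [[3,0],[10,2],[11,0],[14,1],[17,1],[27,3],[27,4],[33,2],[39,3],[39,4],[44,3],[44,4],[51,2],[54,0],[61,1]]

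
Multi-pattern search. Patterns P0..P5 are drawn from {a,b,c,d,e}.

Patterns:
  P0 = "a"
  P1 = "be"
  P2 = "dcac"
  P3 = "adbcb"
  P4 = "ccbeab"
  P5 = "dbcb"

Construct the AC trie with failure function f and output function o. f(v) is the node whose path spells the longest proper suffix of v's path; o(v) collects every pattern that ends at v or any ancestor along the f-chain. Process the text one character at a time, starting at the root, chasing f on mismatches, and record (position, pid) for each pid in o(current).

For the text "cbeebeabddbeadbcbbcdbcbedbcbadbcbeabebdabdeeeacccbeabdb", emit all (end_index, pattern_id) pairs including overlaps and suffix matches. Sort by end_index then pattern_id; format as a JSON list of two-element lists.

Build:
Trie (insert patterns):
  0='ε' goto a→1 b→2 c→12 d→4
  1='a' goto d→8  [P0 ends]
  2='b' goto e→3
  3='be' goto ·  [P1 ends]
  4='d' goto b→18 c→5
  5='dc' goto a→6
  6='dca' goto c→7
  7='dcac' goto ·  [P2 ends]
  8='ad' goto b→9
  9='adb' goto c→10
  10='adbc' goto b→11
  11='adbcb' goto ·  [P3 ends]
  12='c' goto c→13
  13='cc' goto b→14
  14='ccb' goto e→15
  15='ccbe' goto a→16
  16='ccbea' goto b→17
  17='ccbeab' goto ·  [P4 ends]
  18='db' goto c→19
  19='dbc' goto b→20
  20='dbcb' goto ·  [P5 ends]

BFS fail/out derivation:
  fail(1) 'a': from fail(0)=0 chase 'a': 0 ⇒ 0;  out={0}∪out(0)={0}
  fail(2) 'b': from fail(0)=0 chase 'b': 0 ⇒ 0;  out=∅∪out(0)=∅
  fail(4) 'd': from fail(0)=0 chase 'd': 0 ⇒ 0;  out=∅∪out(0)=∅
  fail(12) 'c': from fail(0)=0 chase 'c': 0 ⇒ 0;  out=∅∪out(0)=∅
  fail(3) 'be': from fail(2)=0 chase 'e': 0 ⇒ 0;  out={1}∪out(0)={1}
  fail(5) 'dc': from fail(4)=0 chase 'c': 0 ⇒ 12;  out=∅∪out(12)=∅
  fail(8) 'ad': from fail(1)=0 chase 'd': 0 ⇒ 4;  out=∅∪out(4)=∅
  fail(13) 'cc': from fail(12)=0 chase 'c': 0 ⇒ 12;  out=∅∪out(12)=∅
  fail(18) 'db': from fail(4)=0 chase 'b': 0 ⇒ 2;  out=∅∪out(2)=∅
  fail(6) 'dca': from fail(5)=12 chase 'a': 12→0 ⇒ 1;  out=∅∪out(1)={0}
  fail(9) 'adb': from fail(8)=4 chase 'b': 4 ⇒ 18;  out=∅∪out(18)=∅
  fail(14) 'ccb': from fail(13)=12 chase 'b': 12→0 ⇒ 2;  out=∅∪out(2)=∅
  fail(19) 'dbc': from fail(18)=2 chase 'c': 2→0 ⇒ 12;  out=∅∪out(12)=∅
  fail(7) 'dcac': from fail(6)=1 chase 'c': 1→0 ⇒ 12;  out={2}∪out(12)={2}
  fail(10) 'adbc': from fail(9)=18 chase 'c': 18 ⇒ 19;  out=∅∪out(19)=∅
  fail(15) 'ccbe': from fail(14)=2 chase 'e': 2 ⇒ 3;  out=∅∪out(3)={1}
  fail(20) 'dbcb': from fail(19)=12 chase 'b': 12→0 ⇒ 2;  out={5}∪out(2)={5}
  fail(11) 'adbcb': from fail(10)=19 chase 'b': 19 ⇒ 20;  out={3}∪out(20)={3,5}
  fail(16) 'ccbea': from fail(15)=3 chase 'a': 3→0 ⇒ 1;  out=∅∪out(1)={0}
  fail(17) 'ccbeab': from fail(16)=1 chase 'b': 1→0 ⇒ 2;  out={4}∪out(2)={4}

Run:
pos 0 'c': at 12
pos 1 'b': at 2 ·f
pos 2 'e': at 3  emit P1@[1:2]
pos 3 'e': at 0 ·f
pos 4 'b': at 2
pos 5 'e': at 3  emit P1@[4:5]
pos 6 'a': at 1 ·f  emit P0@[6:6]
pos 7 'b': at 2 ·f
pos 8 'd': at 4 ·f
pos 9 'd': at 4 ·f
pos 10 'b': at 18
pos 11 'e': at 3 ·f  emit P1@[10:11]
pos 12 'a': at 1 ·f  emit P0@[12:12]
pos 13 'd': at 8
pos 14 'b': at 9
pos 15 'c': at 10
pos 16 'b': at 11  emit P3@[12:16],P5@[13:16]
pos 17 'b': at 2 ·f
pos 18 'c': at 12 ·f
pos 19 'd': at 4 ·f
pos 20 'b': at 18
pos 21 'c': at 19
pos 22 'b': at 20  emit P5@[19:22]
pos 23 'e': at 3 ·f  emit P1@[22:23]
pos 24 'd': at 4 ·f
pos 25 'b': at 18
pos 26 'c': at 19
pos 27 'b': at 20  emit P5@[24:27]
pos 28 'a': at 1 ·f  emit P0@[28:28]
pos 29 'd': at 8
pos 30 'b': at 9
pos 31 'c': at 10
pos 32 'b': at 11  emit P3@[28:32],P5@[29:32]
pos 33 'e': at 3 ·f  emit P1@[32:33]
pos 34 'a': at 1 ·f  emit P0@[34:34]
pos 35 'b': at 2 ·f
pos 36 'e': at 3  emit P1@[35:36]
pos 37 'b': at 2 ·f
pos 38 'd': at 4 ·f
pos 39 'a': at 1 ·f  emit P0@[39:39]
pos 40 'b': at 2 ·f
pos 41 'd': at 4 ·f
pos 42 'e': at 0 ·f
pos 43 'e': at 0
pos 44 'e': at 0
pos 45 'a': at 1  emit P0@[45:45]
pos 46 'c': at 12 ·f
pos 47 'c': at 13
pos 48 'c': at 13 ·f
pos 49 'b': at 14
pos 50 'e': at 15  emit P1@[49:50]
pos 51 'a': at 16  emit P0@[51:51]
pos 52 'b': at 17  emit P4@[47:52]
pos 53 'd': at 4 ·f
pos 54 'b': at 18

Result: [[2,1],[5,1],[6,0],[11,1],[12,0],[16,3],[16,5],[22,5],[23,1],[27,5],[28,0],[32,3],[32,5],[33,1],[34,0],[36,1],[39,0],[45,0],[50,1],[51,0],[52,4]]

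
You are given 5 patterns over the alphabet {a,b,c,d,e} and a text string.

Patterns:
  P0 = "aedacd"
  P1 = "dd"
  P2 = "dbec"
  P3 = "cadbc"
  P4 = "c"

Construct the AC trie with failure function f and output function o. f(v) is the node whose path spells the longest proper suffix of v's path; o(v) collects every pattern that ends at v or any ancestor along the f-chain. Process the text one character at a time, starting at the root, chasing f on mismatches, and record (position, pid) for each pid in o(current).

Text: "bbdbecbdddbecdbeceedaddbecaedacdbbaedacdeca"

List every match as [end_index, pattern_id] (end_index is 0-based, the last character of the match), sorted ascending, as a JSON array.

Build automaton:
Trie (insert patterns):
  0='ε' goto a→1 c→12 d→7
  1='a' goto e→2
  2='ae' goto d→3
  3='aed' goto a→4
  4='aeda' goto c→5
  5='aedac' goto d→6
  6='aedacd' goto ·  [P0 ends]
  7='d' goto b→9 d→8
  8='dd' goto ·  [P1 ends]
  9='db' goto e→10
  10='dbe' goto c→11
  11='dbec' goto ·  [P2 ends]
  12='c' goto a→13  [P4 ends]
  13='ca' goto d→14
  14='cad' goto b→15
  15='cadb' goto c→16
  16='cadbc' goto ·  [P3 ends]

BFS fail/out derivation:
  fail(1) 'a': from fail(0)=0 chase 'a': 0 ⇒ 0;  out=∅∪out(0)=∅
  fail(7) 'd': from fail(0)=0 chase 'd': 0 ⇒ 0;  out=∅∪out(0)=∅
  fail(12) 'c': from fail(0)=0 chase 'c': 0 ⇒ 0;  out={4}∪out(0)={4}
  fail(2) 'ae': from fail(1)=0 chase 'e': 0 ⇒ 0;  out=∅∪out(0)=∅
  fail(8) 'dd': from fail(7)=0 chase 'd': 0 ⇒ 7;  out={1}∪out(7)={1}
  fail(9) 'db': from fail(7)=0 chase 'b': 0 ⇒ 0;  out=∅∪out(0)=∅
  fail(13) 'ca': from fail(12)=0 chase 'a': 0 ⇒ 1;  out=∅∪out(1)=∅
  fail(3) 'aed': from fail(2)=0 chase 'd': 0 ⇒ 7;  out=∅∪out(7)=∅
  fail(10) 'dbe': from fail(9)=0 chase 'e': 0 ⇒ 0;  out=∅∪out(0)=∅
  fail(14) 'cad': from fail(13)=1 chase 'd': 1→0 ⇒ 7;  out=∅∪out(7)=∅
  fail(4) 'aeda': from fail(3)=7 chase 'a': 7→0 ⇒ 1;  out=∅∪out(1)=∅
  fail(11) 'dbec': from fail(10)=0 chase 'c': 0 ⇒ 12;  out={2}∪out(12)={2,4}
  fail(15) 'cadb': from fail(14)=7 chase 'b': 7 ⇒ 9;  out=∅∪out(9)=∅
  fail(5) 'aedac': from fail(4)=1 chase 'c': 1→0 ⇒ 12;  out=∅∪out(12)={4}
  fail(16) 'cadbc': from fail(15)=9 chase 'c': 9→0 ⇒ 12;  out={3}∪out(12)={3,4}
  fail(6) 'aedacd': from fail(5)=12 chase 'd': 12→0 ⇒ 7;  out={0}∪out(7)={0}

Run:
[0] read 'b'  n0⇒n0
[1] read 'b'  n0⇒n0
[2] read 'd'  n0⇒n7
[3] read 'b'  n7⇒n9
[4] read 'e'  n9⇒n10
[5] read 'c'  n10⇒n11  → match P2@[2:5],P4@[5:5]
[6] read 'b'  n11⇒n0 (via fail)
[7] read 'd'  n0⇒n7
[8] read 'd'  n7⇒n8  → match P1@[7:8]
[9] read 'd'  n8⇒n8 (via fail)  → match P1@[8:9]
[10] read 'b'  n8⇒n9 (via fail)
[11] read 'e'  n9⇒n10
[12] read 'c'  n10⇒n11  → match P2@[9:12],P4@[12:12]
[13] read 'd'  n11⇒n7 (via fail)
[14] read 'b'  n7⇒n9
[15] read 'e'  n9⇒n10
[16] read 'c'  n10⇒n11  → match P2@[13:16],P4@[16:16]
[17] read 'e'  n11⇒n0 (via fail)
[18] read 'e'  n0⇒n0
[19] read 'd'  n0⇒n7
[20] read 'a'  n7⇒n1 (via fail)
[21] read 'd'  n1⇒n7 (via fail)
[22] read 'd'  n7⇒n8  → match P1@[21:22]
[23] read 'b'  n8⇒n9 (via fail)
[24] read 'e'  n9⇒n10
[25] read 'c'  n10⇒n11  → match P2@[22:25],P4@[25:25]
[26] read 'a'  n11⇒n13 (via fail)
[27] read 'e'  n13⇒n2 (via fail)
[28] read 'd'  n2⇒n3
[29] read 'a'  n3⇒n4
[30] read 'c'  n4⇒n5  → match P4@[30:30]
[31] read 'd'  n5⇒n6  → match P0@[26:31]
[32] read 'b'  n6⇒n9 (via fail)
[33] read 'b'  n9⇒n0 (via fail)
[34] read 'a'  n0⇒n1
[35] read 'e'  n1⇒n2
[36] read 'd'  n2⇒n3
[37] read 'a'  n3⇒n4
[38] read 'c'  n4⇒n5  → match P4@[38:38]
[39] read 'd'  n5⇒n6  → match P0@[34:39]
[40] read 'e'  n6⇒n0 (via fail)
[41] read 'c'  n0⇒n12  → match P4@[41:41]
[42] read 'a'  n12⇒n13

Matches: [[5,2],[5,4],[8,1],[9,1],[12,2],[12,4],[16,2],[16,4],[22,1],[25,2],[25,4],[30,4],[31,0],[38,4],[39,0],[41,4]]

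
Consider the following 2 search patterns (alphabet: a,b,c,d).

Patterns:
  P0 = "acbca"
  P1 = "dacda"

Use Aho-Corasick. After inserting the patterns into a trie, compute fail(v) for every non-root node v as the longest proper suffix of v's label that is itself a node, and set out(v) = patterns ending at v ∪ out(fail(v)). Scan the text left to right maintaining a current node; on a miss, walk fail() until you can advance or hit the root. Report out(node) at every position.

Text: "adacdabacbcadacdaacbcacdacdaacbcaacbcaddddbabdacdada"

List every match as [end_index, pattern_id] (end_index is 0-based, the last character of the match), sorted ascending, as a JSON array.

Construct AC machine:
Trie nodes:
  0='ε' goto a→1 d→6
  1='a' goto c→2
  2='ac' goto b→3
  3='acb' goto c→4
  4='acbc' goto a→5
  5='acbca' goto ·  ←P0
  6='d' goto a→7
  7='da' goto c→8
  8='dac' goto d→9
  9='dacd' goto a→10
  10='dacda' goto ·  ←P1

Failure links (BFS by depth):
  n1('a'): parent n0 fail=0; on 'a' 0 → fail=0;  out ∅∪∅=∅
  n6('d'): parent n0 fail=0; on 'd' 0 → fail=0;  out ∅∪∅=∅
  n2('ac'): parent n1 fail=0; on 'c' 0 → fail=0;  out ∅∪∅=∅
  n7('da'): parent n6 fail=0; on 'a' 0 → fail=1;  out ∅∪∅=∅
  n3('acb'): parent n2 fail=0; on 'b' 0 → fail=0;  out ∅∪∅=∅
  n8('dac'): parent n7 fail=1; on 'c' 1 → fail=2;  out ∅∪∅=∅
  n4('acbc'): parent n3 fail=0; on 'c' 0 → fail=0;  out ∅∪∅=∅
  n9('dacd'): parent n8 fail=2; on 'd' 2→0 → fail=6;  out ∅∪∅=∅
  n5('acbca'): parent n4 fail=0; on 'a' 0 → fail=1;  out {0}∪∅={0}
  n10('dacda'): parent n9 fail=6; on 'a' 6 → fail=7;  out {1}∪∅={1}

Run:
[0] read 'a'  n0⇒n1
[1] read 'd'  n1⇒n6 ·f
[2] read 'a'  n6⇒n7
[3] read 'c'  n7⇒n8
[4] read 'd'  n8⇒n9
[5] read 'a'  n9⇒n10  ** P1@[1:5]
[6] read 'b'  n10⇒n0 ·f
[7] read 'a'  n0⇒n1
[8] read 'c'  n1⇒n2
[9] read 'b'  n2⇒n3
[10] read 'c'  n3⇒n4
[11] read 'a'  n4⇒n5  ** P0@[7:11]
[12] read 'd'  n5⇒n6 ·f
[13] read 'a'  n6⇒n7
[14] read 'c'  n7⇒n8
[15] read 'd'  n8⇒n9
[16] read 'a'  n9⇒n10  ** P1@[12:16]
[17] read 'a'  n10⇒n1 ·f
[18] read 'c'  n1⇒n2
[19] read 'b'  n2⇒n3
[20] read 'c'  n3⇒n4
[21] read 'a'  n4⇒n5  ** P0@[17:21]
[22] read 'c'  n5⇒n2 ·f
[23] read 'd'  n2⇒n6 ·f
[24] read 'a'  n6⇒n7
[25] read 'c'  n7⇒n8
[26] read 'd'  n8⇒n9
[27] read 'a'  n9⇒n10  ** P1@[23:27]
[28] read 'a'  n10⇒n1 ·f
[29] read 'c'  n1⇒n2
[30] read 'b'  n2⇒n3
[31] read 'c'  n3⇒n4
[32] read 'a'  n4⇒n5  ** P0@[28:32]
[33] read 'a'  n5⇒n1 ·f
[34] read 'c'  n1⇒n2
[35] read 'b'  n2⇒n3
[36] read 'c'  n3⇒n4
[37] read 'a'  n4⇒n5  ** P0@[33:37]
[38] read 'd'  n5⇒n6 ·f
[39] read 'd'  n6⇒n6 ·f
[40] read 'd'  n6⇒n6 ·f
[41] read 'd'  n6⇒n6 ·f
[42] read 'b'  n6⇒n0 ·f
[43] read 'a'  n0⇒n1
[44] read 'b'  n1⇒n0 ·f
[45] read 'd'  n0⇒n6
[46] read 'a'  n6⇒n7
[47] read 'c'  n7⇒n8
[48] read 'd'  n8⇒n9
[49] read 'a'  n9⇒n10  ** P1@[45:49]
[50] read 'd'  n10⇒n6 ·f
[51] read 'a'  n6⇒n7

Result: [[5,1],[11,0],[16,1],[21,0],[27,1],[32,0],[37,0],[49,1]]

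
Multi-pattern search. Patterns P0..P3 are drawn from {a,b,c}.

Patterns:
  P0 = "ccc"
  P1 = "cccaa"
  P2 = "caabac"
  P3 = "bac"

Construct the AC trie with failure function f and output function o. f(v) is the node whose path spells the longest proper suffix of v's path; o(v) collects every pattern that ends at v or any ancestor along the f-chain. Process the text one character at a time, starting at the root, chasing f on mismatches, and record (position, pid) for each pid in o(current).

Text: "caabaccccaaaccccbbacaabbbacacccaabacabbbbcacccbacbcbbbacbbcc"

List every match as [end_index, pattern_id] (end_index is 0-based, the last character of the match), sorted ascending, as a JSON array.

Construct AC machine:
Trie (insert patterns):
  0='ε' goto b→11 c→1
  1='c' goto a→6 c→2
  2='cc' goto c→3
  3='ccc' goto a→4  [P0 ends]
  4='ccca' goto a→5
  5='cccaa' goto ·  [P1 ends]
  6='ca' goto a→7
  7='caa' goto b→8
  8='caab' goto a→9
  9='caaba' goto c→10
  10='caabac' goto ·  [P2 ends]
  11='b' goto a→12
  12='ba' goto c→13
  13='bac' goto ·  [P3 ends]

BFS fail/out derivation:
  n1('c'): parent n0 fail=0; on 'c' 0 → fail=0;  out ∅∪∅=∅
  n11('b'): parent n0 fail=0; on 'b' 0 → fail=0;  out ∅∪∅=∅
  n2('cc'): parent n1 fail=0; on 'c' 0 → fail=1;  out ∅∪∅=∅
  n6('ca'): parent n1 fail=0; on 'a' 0 → fail=0;  out ∅∪∅=∅
  n12('ba'): parent n11 fail=0; on 'a' 0 → fail=0;  out ∅∪∅=∅
  n3('ccc'): parent n2 fail=1; on 'c' 1 → fail=2;  out {0}∪∅={0}
  n7('caa'): parent n6 fail=0; on 'a' 0 → fail=0;  out ∅∪∅=∅
  n13('bac'): parent n12 fail=0; on 'c' 0 → fail=1;  out {3}∪∅={3}
  n4('ccca'): parent n3 fail=2; on 'a' 2→1 → fail=6;  out ∅∪∅=∅
  n8('caab'): parent n7 fail=0; on 'b' 0 → fail=11;  out ∅∪∅=∅
  n5('cccaa'): parent n4 fail=6; on 'a' 6 → fail=7;  out {1}∪∅={1}
  n9('caaba'): parent n8 fail=11; on 'a' 11 → fail=12;  out ∅∪∅=∅
  n10('caabac'): parent n9 fail=12; on 'c' 12 → fail=13;  out {2}∪{3}={2,3}

Text stream:
i=0 'c': node 0→1
i=1 'a': node 1→6
i=2 'a': node 6→7
i=3 'b': node 7→8
i=4 'a': node 8→9
i=5 'c': node 9→10  emit P2@[0:5],P3@[3:5]
i=6 'c': node 10→2 ·f
i=7 'c': node 2→3  emit P0@[5:7]
i=8 'c': node 3→3 ·f  emit P0@[6:8]
i=9 'a': node 3→4
i=10 'a': node 4→5  emit P1@[6:10]
i=11 'a': node 5→0 ·f
i=12 'c': node 0→1
i=13 'c': node 1→2
i=14 'c': node 2→3  emit P0@[12:14]
i=15 'c': node 3→3 ·f  emit P0@[13:15]
i=16 'b': node 3→11 ·f
i=17 'b': node 11→11 ·f
i=18 'a': node 11→12
i=19 'c': node 12→13  emit P3@[17:19]
i=20 'a': node 13→6 ·f
i=21 'a': node 6→7
i=22 'b': node 7→8
i=23 'b': node 8→11 ·f
i=24 'b': node 11→11 ·f
i=25 'a': node 11→12
i=26 'c': node 12→13  emit P3@[24:26]
i=27 'a': node 13→6 ·f
i=28 'c': node 6→1 ·f
i=29 'c': node 1→2
i=30 'c': node 2→3  emit P0@[28:30]
i=31 'a': node 3→4
i=32 'a': node 4→5  emit P1@[28:32]
i=33 'b': node 5→8 ·f
i=34 'a': node 8→9
i=35 'c': node 9→10  emit P2@[30:35],P3@[33:35]
i=36 'a': node 10→6 ·f
i=37 'b': node 6→11 ·f
i=38 'b': node 11→11 ·f
i=39 'b': node 11→11 ·f
i=40 'b': node 11→11 ·f
i=41 'c': node 11→1 ·f
i=42 'a': node 1→6
i=43 'c': node 6→1 ·f
i=44 'c': node 1→2
i=45 'c': node 2→3  emit P0@[43:45]
i=46 'b': node 3→11 ·f
i=47 'a': node 11→12
i=48 'c': node 12→13  emit P3@[46:48]
i=49 'b': node 13→11 ·f
i=50 'c': node 11→1 ·f
i=51 'b': node 1→11 ·f
i=52 'b': node 11→11 ·f
i=53 'b': node 11→11 ·f
i=54 'a': node 11→12
i=55 'c': node 12→13  emit P3@[53:55]
i=56 'b': node 13→11 ·f
i=57 'b': node 11→11 ·f
i=58 'c': node 11→1 ·f
i=59 'c': node 1→2

Result: [[5,2],[5,3],[7,0],[8,0],[10,1],[14,0],[15,0],[19,3],[26,3],[30,0],[32,1],[35,2],[35,3],[45,0],[48,3],[55,3]]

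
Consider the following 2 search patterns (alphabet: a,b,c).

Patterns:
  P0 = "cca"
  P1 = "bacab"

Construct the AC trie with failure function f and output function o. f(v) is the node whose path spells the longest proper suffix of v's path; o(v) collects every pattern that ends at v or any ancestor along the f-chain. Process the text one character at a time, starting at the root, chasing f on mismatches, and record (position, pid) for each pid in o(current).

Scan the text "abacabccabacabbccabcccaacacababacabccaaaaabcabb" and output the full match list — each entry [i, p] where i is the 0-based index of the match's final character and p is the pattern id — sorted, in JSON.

Build:
Trie (insert patterns):
  0='ε' goto b→4 c→1
  1='c' goto c→2
  2='cc' goto a→3
  3='cca' goto ·  ←P0
  4='b' goto a→5
  5='ba' goto c→6
  6='bac' goto a→7
  7='baca' goto b→8
  8='bacab' goto ·  ←P1

Failure links (BFS by depth):
  n1('c'): parent n0 fail=0; on 'c' 0 → fail=0;  out ∅∪∅=∅
  n4('b'): parent n0 fail=0; on 'b' 0 → fail=0;  out ∅∪∅=∅
  n2('cc'): parent n1 fail=0; on 'c' 0 → fail=1;  out ∅∪∅=∅
  n5('ba'): parent n4 fail=0; on 'a' 0 → fail=0;  out ∅∪∅=∅
  n3('cca'): parent n2 fail=1; on 'a' 1→0 → fail=0;  out {0}∪∅={0}
  n6('bac'): parent n5 fail=0; on 'c' 0 → fail=1;  out ∅∪∅=∅
  n7('baca'): parent n6 fail=1; on 'a' 1→0 → fail=0;  out ∅∪∅=∅
  n8('bacab'): parent n7 fail=0; on 'b' 0 → fail=4;  out {1}∪∅={1}

Scan:
[0] read 'a'  n0⇒n0
[1] read 'b'  n0⇒n4
[2] read 'a'  n4⇒n5
[3] read 'c'  n5⇒n6
[4] read 'a'  n6⇒n7
[5] read 'b'  n7⇒n8  → match P1@[1:5]
[6] read 'c'  n8⇒n1 ·f
[7] read 'c'  n1⇒n2
[8] read 'a'  n2⇒n3  → match P0@[6:8]
[9] read 'b'  n3⇒n4 ·f
[10] read 'a'  n4⇒n5
[11] read 'c'  n5⇒n6
[12] read 'a'  n6⇒n7
[13] read 'b'  n7⇒n8  → match P1@[9:13]
[14] read 'b'  n8⇒n4 ·f
[15] read 'c'  n4⇒n1 ·f
[16] read 'c'  n1⇒n2
[17] read 'a'  n2⇒n3  → match P0@[15:17]
[18] read 'b'  n3⇒n4 ·f
[19] read 'c'  n4⇒n1 ·f
[20] read 'c'  n1⇒n2
[21] read 'c'  n2⇒n2 ·f
[22] read 'a'  n2⇒n3  → match P0@[20:22]
[23] read 'a'  n3⇒n0 ·f
[24] read 'c'  n0⇒n1
[25] read 'a'  n1⇒n0 ·f
[26] read 'c'  n0⇒n1
[27] read 'a'  n1⇒n0 ·f
[28] read 'b'  n0⇒n4
[29] read 'a'  n4⇒n5
[30] read 'b'  n5⇒n4 ·f
[31] read 'a'  n4⇒n5
[32] read 'c'  n5⇒n6
[33] read 'a'  n6⇒n7
[34] read 'b'  n7⇒n8  → match P1@[30:34]
[35] read 'c'  n8⇒n1 ·f
[36] read 'c'  n1⇒n2
[37] read 'a'  n2⇒n3  → match P0@[35:37]
[38] read 'a'  n3⇒n0 ·f
[39] read 'a'  n0⇒n0
[40] read 'a'  n0⇒n0
[41] read 'a'  n0⇒n0
[42] read 'b'  n0⇒n4
[43] read 'c'  n4⇒n1 ·f
[44] read 'a'  n1⇒n0 ·f
[45] read 'b'  n0⇒n4
[46] read 'b'  n4⇒n4 ·f

Result: [[5,1],[8,0],[13,1],[17,0],[22,0],[34,1],[37,0]]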